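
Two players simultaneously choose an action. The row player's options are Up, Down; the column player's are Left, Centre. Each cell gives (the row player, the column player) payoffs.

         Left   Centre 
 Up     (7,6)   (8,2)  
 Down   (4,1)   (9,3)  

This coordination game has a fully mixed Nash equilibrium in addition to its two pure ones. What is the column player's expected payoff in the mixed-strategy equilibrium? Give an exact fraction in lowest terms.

8/3

The row player mixes with probability p on Up, chosen so the column player is indifferent: 6p + 1(1−p) = 2p + 3(1−p) gives p = 1/3.
The column player's expected payoff is 6·1/3 + 1·2/3 = 8/3.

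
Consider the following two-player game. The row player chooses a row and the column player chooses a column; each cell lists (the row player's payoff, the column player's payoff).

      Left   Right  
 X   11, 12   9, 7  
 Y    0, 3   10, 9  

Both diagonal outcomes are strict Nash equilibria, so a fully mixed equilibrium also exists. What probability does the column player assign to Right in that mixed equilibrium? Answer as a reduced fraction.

11/12

The column player's mix q on Left must make the row player indifferent between X and Y.
The row player's payoff from X: 11q + 9(1−q). From Y: 0q + 10(1−q).
Set equal: 11q = 1(1−q) → q = 1/12.
Probability on Right is 1 − 1/12 = 11/12.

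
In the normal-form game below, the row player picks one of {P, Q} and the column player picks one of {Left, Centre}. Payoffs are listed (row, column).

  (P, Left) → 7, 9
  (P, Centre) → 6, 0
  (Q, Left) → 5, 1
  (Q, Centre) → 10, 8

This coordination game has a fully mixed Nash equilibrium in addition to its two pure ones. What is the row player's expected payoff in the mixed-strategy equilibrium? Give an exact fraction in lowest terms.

20/3

The column player mixes with probability q on Left, chosen so the row player is indifferent: 7q + 6(1−q) = 5q + 10(1−q) gives q = 2/3.
The row player's expected payoff (from either row, since indifferent) is 7·2/3 + 6·1/3 = 20/3.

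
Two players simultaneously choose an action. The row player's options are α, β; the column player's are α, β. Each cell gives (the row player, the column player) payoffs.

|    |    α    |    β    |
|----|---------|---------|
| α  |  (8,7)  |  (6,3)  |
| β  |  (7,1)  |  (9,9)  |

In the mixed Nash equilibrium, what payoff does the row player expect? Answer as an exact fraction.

The column player mixes with probability q on α, chosen so the row player is indifferent: 8q + 6(1−q) = 7q + 9(1−q) gives q = 3/4.
The row player's expected payoff (from either row, since indifferent) is 8·3/4 + 6·1/4 = 15/2.

15/2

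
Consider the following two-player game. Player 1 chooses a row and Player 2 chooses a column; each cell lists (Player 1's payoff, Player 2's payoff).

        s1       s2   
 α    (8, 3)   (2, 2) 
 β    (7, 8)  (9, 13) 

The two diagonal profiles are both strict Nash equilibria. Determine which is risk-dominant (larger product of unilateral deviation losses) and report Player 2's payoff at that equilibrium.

13

At (α, s1): Player 1 loses 8 − 7 = 1 by deviating; Player 2 loses 3 − 2 = 1. Product = 1·1 = 1.
At (β, s2): Player 1 loses 9 − 2 = 7 by deviating; Player 2 loses 13 − 8 = 5. Product = 7·5 = 35.
35 > 1, so (β, s2) is risk-dominant. Player 2's payoff there is 13.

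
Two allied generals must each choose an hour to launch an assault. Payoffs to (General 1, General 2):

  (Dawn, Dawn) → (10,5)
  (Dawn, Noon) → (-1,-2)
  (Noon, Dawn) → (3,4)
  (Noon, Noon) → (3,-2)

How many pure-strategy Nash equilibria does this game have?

Both Dawn: General 1 gets 10 (best alternative 3); General 2 gets 5 (best alternative -2). Neither deviates — NE.
Both Noon is not a NE: General 2 would switch to Dawn (4 > -2).
No other cell survives both best-response checks, so there is 1 pure NE.

1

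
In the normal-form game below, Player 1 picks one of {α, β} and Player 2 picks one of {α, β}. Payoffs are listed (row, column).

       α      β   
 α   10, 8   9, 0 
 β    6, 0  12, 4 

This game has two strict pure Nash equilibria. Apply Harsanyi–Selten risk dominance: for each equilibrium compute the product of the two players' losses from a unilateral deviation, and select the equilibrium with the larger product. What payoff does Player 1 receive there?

At both α: Player 1 loses 10 − 6 = 4 by deviating; Player 2 loses 8 − 0 = 8. Product = 4·8 = 32.
At both β: Player 1 loses 12 − 9 = 3 by deviating; Player 2 loses 4 − 0 = 4. Product = 3·4 = 12.
32 > 12, so both α is risk-dominant. Player 1's payoff there is 10.

10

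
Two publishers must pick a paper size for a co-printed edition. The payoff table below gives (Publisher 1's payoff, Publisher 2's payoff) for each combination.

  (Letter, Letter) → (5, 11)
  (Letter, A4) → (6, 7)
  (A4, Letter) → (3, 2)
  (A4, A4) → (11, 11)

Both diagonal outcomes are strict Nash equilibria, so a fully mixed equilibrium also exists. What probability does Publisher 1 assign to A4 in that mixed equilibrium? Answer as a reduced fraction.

4/13

Publisher 1's mix p on Letter must make Publisher 2 indifferent between Letter and A4.
Publisher 2's payoff from Letter: 11p + 2(1−p). From A4: 7p + 11(1−p).
Set equal: 4p = 9(1−p) → p = 9/13.
Probability on A4 is 1 − 9/13 = 4/13.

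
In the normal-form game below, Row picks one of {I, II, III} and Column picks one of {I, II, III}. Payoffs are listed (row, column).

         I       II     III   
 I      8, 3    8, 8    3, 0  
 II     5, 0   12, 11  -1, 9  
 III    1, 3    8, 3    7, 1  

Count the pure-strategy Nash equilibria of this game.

1

Both II: Row gets 12 (best alternative 8); Column gets 11 (best alternative 9). Neither deviates — NE.
Both I is not a NE: Column would switch to II (8 > 3).
No other cell survives both best-response checks, so there is 1 pure NE.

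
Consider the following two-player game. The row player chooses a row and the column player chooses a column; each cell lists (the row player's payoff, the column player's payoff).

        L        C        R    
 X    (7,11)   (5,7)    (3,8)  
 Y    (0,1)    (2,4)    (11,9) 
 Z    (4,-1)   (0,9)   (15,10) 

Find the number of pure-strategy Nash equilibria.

2

(X, L): the row player gets 7 (best alternative 4); the column player gets 11 (best alternative 8). Neither deviates — NE.
(Z, R): the row player gets 15 (best alternative 11); the column player gets 10 (best alternative 9). Neither deviates — NE.
(Y, C) is not a NE: the row player would switch to X (5 > 2).
No other cell survives both best-response checks, so there are 2 pure NE.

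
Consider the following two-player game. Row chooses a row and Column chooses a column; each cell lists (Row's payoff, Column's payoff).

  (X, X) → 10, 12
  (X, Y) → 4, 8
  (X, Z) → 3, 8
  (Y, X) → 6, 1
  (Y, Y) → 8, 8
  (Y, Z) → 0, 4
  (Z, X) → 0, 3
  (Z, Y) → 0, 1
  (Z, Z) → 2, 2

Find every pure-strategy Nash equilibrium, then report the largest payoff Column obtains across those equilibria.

Both X is a pure NE (Row: 10 ≥ 6; Column: 12 ≥ 8). Column gets 12.
Both Y is a pure NE (Row: 8 ≥ 4; Column: 8 ≥ 4). Column gets 8.
Every other cell has a profitable deviation for at least one player. Highest of {12, 8} is 12.

12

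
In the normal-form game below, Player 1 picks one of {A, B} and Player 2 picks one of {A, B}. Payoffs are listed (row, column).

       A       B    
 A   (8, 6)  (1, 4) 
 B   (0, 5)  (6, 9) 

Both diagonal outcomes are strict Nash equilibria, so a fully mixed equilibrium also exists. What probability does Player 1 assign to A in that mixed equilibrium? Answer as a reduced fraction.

Player 1's mix p on A must make Player 2 indifferent between A and B.
Player 2's payoff from A: 6p + 5(1−p). From B: 4p + 9(1−p).
Set equal: 2p = 4(1−p) → p = 4/6 = 2/3.

2/3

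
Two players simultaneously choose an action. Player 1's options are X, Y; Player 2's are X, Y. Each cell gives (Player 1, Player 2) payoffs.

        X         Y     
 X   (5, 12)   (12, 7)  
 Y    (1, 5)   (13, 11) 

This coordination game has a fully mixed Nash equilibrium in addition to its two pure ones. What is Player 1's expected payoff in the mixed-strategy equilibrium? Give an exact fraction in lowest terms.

53/5

Player 2 mixes with probability q on X, chosen so Player 1 is indifferent: 5q + 12(1−q) = 1q + 13(1−q) gives q = 1/5.
Player 1's expected payoff (from either row, since indifferent) is 5·1/5 + 12·4/5 = 53/5.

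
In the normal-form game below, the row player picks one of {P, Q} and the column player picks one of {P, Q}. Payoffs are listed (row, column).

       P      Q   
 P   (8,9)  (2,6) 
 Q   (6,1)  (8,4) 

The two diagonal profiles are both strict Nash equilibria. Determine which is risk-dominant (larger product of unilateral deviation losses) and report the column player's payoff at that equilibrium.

At both P: the row player loses 8 − 6 = 2 by deviating; the column player loses 9 − 6 = 3. Product = 2·3 = 6.
At both Q: the row player loses 8 − 2 = 6 by deviating; the column player loses 4 − 1 = 3. Product = 6·3 = 18.
18 > 6, so both Q is risk-dominant. The column player's payoff there is 4.

4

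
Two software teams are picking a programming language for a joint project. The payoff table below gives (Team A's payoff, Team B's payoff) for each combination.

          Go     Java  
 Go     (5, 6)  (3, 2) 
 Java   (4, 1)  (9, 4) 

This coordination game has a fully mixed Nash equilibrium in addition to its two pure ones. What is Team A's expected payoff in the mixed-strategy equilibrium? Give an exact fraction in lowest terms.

33/7

Team B mixes with probability q on Go, chosen so Team A is indifferent: 5q + 3(1−q) = 4q + 9(1−q) gives q = 6/7.
Team A's expected payoff (from either row, since indifferent) is 5·6/7 + 3·1/7 = 33/7.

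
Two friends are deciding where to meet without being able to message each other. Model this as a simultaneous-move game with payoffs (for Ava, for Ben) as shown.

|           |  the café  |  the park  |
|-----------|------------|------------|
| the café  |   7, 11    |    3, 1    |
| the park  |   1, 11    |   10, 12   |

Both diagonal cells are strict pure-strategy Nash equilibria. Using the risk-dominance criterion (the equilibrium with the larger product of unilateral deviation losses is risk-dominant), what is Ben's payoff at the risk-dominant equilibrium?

At both the café: Ava loses 7 − 1 = 6 by deviating; Ben loses 11 − 1 = 10. Product = 6·10 = 60.
At both the park: Ava loses 10 − 3 = 7 by deviating; Ben loses 12 − 11 = 1. Product = 7·1 = 7.
60 > 7, so both the café is risk-dominant. Ben's payoff there is 11.

11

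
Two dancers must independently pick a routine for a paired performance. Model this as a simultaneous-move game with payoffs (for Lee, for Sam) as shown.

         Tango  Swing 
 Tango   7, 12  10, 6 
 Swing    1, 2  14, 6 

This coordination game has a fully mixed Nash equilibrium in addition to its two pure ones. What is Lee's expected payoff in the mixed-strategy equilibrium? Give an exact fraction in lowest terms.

Sam mixes with probability q on Tango, chosen so Lee is indifferent: 7q + 10(1−q) = 1q + 14(1−q) gives q = 2/5.
Lee's expected payoff (from either row, since indifferent) is 7·2/5 + 10·3/5 = 44/5.

44/5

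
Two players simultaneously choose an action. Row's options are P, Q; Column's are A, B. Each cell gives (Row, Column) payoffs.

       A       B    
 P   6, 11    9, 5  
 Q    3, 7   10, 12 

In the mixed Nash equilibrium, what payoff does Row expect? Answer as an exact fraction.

33/4

Column mixes with probability q on A, chosen so Row is indifferent: 6q + 9(1−q) = 3q + 10(1−q) gives q = 1/4.
Row's expected payoff (from either row, since indifferent) is 6·1/4 + 9·3/4 = 33/4.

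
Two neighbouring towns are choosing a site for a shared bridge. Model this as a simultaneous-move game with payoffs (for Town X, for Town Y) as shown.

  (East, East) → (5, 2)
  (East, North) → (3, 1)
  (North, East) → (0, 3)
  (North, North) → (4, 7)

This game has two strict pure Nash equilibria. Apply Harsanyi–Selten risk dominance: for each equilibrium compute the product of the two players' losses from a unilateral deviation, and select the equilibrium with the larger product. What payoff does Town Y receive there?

2

At both East: Town X loses 5 − 0 = 5 by deviating; Town Y loses 2 − 1 = 1. Product = 5·1 = 5.
At both North: Town X loses 4 − 3 = 1 by deviating; Town Y loses 7 − 3 = 4. Product = 1·4 = 4.
5 > 4, so both East is risk-dominant. Town Y's payoff there is 2.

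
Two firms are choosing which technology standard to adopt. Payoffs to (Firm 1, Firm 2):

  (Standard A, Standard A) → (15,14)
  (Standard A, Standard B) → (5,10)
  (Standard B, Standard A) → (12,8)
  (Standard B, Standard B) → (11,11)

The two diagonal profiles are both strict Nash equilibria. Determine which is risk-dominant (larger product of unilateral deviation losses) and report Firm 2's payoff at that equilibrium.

11

At both Standard A: Firm 1 loses 15 − 12 = 3 by deviating; Firm 2 loses 14 − 10 = 4. Product = 3·4 = 12.
At both Standard B: Firm 1 loses 11 − 5 = 6 by deviating; Firm 2 loses 11 − 8 = 3. Product = 6·3 = 18.
18 > 12, so both Standard B is risk-dominant. Firm 2's payoff there is 11.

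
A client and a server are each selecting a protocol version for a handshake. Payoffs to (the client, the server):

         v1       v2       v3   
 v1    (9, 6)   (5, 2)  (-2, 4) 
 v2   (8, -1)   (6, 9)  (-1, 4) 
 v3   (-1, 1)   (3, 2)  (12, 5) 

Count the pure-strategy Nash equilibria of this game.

3

Both v1: the client gets 9 (best alternative 8); the server gets 6 (best alternative 4). Neither deviates — NE.
Both v2: the client gets 6 (best alternative 5); the server gets 9 (best alternative 4). Neither deviates — NE.
Both v3: the client gets 12 (best alternative -1); the server gets 5 (best alternative 2). Neither deviates — NE.
(v3, v2) is not a NE: the client would switch to v2 (6 > 3).
No other cell survives both best-response checks, so there are 3 pure NE.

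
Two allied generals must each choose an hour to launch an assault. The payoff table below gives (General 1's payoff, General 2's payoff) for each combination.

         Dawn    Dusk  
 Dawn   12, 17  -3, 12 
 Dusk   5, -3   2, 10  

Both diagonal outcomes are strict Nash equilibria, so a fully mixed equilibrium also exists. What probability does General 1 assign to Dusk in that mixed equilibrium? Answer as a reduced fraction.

5/18

General 1's mix p on Dawn must make General 2 indifferent between Dawn and Dusk.
General 2's payoff from Dawn: 17p + (-3)(1−p). From Dusk: 12p + 10(1−p).
Set equal: 5p = 13(1−p) → p = 13/18.
Probability on Dusk is 1 − 13/18 = 5/18.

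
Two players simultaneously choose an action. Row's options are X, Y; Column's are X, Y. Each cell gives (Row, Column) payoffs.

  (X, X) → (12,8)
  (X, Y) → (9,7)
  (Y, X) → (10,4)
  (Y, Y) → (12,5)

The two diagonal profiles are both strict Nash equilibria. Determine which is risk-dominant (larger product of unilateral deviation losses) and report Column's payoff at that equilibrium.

5

At both X: Row loses 12 − 10 = 2 by deviating; Column loses 8 − 7 = 1. Product = 2·1 = 2.
At both Y: Row loses 12 − 9 = 3 by deviating; Column loses 5 − 4 = 1. Product = 3·1 = 3.
3 > 2, so both Y is risk-dominant. Column's payoff there is 5.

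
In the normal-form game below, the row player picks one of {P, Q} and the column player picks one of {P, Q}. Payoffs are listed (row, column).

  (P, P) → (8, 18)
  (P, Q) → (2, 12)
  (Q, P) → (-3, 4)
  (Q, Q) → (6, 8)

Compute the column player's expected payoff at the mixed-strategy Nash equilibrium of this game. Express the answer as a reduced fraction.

48/5

The row player mixes with probability p on P, chosen so the column player is indifferent: 18p + 4(1−p) = 12p + 8(1−p) gives p = 2/5.
The column player's expected payoff is 18·2/5 + 4·3/5 = 48/5.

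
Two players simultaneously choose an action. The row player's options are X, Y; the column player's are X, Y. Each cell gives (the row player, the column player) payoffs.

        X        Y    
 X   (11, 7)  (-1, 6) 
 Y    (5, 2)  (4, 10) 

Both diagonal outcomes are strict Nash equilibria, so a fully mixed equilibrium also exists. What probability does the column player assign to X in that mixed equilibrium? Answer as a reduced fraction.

5/11

The column player's mix q on X must make the row player indifferent between X and Y.
The row player's payoff from X: 11q + (-1)(1−q). From Y: 5q + 4(1−q).
Set equal: 6q = 5(1−q) → q = 5/11.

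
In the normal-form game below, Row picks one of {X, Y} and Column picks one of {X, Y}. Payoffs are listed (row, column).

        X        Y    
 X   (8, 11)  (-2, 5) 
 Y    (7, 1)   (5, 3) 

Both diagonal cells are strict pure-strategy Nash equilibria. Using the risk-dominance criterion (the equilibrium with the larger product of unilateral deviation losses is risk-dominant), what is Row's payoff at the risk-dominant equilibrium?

5

At both X: Row loses 8 − 7 = 1 by deviating; Column loses 11 − 5 = 6. Product = 1·6 = 6.
At both Y: Row loses 5 − (-2) = 7 by deviating; Column loses 3 − 1 = 2. Product = 7·2 = 14.
14 > 6, so both Y is risk-dominant. Row's payoff there is 5.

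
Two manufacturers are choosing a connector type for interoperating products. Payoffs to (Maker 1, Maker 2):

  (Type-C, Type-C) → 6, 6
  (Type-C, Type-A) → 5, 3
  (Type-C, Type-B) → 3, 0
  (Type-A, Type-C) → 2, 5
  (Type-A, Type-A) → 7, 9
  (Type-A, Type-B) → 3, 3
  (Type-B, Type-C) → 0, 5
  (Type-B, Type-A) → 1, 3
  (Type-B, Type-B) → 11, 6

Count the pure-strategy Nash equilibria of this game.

Both Type-C: Maker 1 gets 6 (best alternative 2); Maker 2 gets 6 (best alternative 3). Neither deviates — NE.
Both Type-A: Maker 1 gets 7 (best alternative 5); Maker 2 gets 9 (best alternative 5). Neither deviates — NE.
Both Type-B: Maker 1 gets 11 (best alternative 3); Maker 2 gets 6 (best alternative 5). Neither deviates — NE.
(Type-A, Type-B) is not a NE: Maker 1 would switch to Type-B (11 > 3).
No other cell survives both best-response checks, so there are 3 pure NE.

3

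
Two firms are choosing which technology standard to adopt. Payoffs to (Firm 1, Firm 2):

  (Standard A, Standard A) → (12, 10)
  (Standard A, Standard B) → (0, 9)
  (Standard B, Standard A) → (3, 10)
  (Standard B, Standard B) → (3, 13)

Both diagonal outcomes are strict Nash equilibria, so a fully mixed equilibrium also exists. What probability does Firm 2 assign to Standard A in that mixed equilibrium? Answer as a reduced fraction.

1/4

Firm 2's mix q on Standard A must make Firm 1 indifferent between Standard A and Standard B.
Firm 1's payoff from Standard A: 12q + 0(1−q). From Standard B: 3q + 3(1−q).
Set equal: 9q = 3(1−q) → q = 3/12 = 1/4.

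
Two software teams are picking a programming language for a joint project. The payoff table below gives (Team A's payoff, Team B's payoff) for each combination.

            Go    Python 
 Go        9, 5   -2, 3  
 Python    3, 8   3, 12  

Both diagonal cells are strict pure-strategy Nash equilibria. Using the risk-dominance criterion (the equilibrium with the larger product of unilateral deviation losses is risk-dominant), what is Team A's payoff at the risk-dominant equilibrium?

3

At both Go: Team A loses 9 − 3 = 6 by deviating; Team B loses 5 − 3 = 2. Product = 6·2 = 12.
At both Python: Team A loses 3 − (-2) = 5 by deviating; Team B loses 12 − 8 = 4. Product = 5·4 = 20.
20 > 12, so both Python is risk-dominant. Team A's payoff there is 3.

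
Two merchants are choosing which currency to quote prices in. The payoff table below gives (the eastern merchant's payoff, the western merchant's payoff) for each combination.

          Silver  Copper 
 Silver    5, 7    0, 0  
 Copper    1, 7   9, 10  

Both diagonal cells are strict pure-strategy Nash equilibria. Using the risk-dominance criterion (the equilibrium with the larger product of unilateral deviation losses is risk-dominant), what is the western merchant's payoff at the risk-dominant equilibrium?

7

At both Silver: the eastern merchant loses 5 − 1 = 4 by deviating; the western merchant loses 7 − 0 = 7. Product = 4·7 = 28.
At both Copper: the eastern merchant loses 9 − 0 = 9 by deviating; the western merchant loses 10 − 7 = 3. Product = 9·3 = 27.
28 > 27, so both Silver is risk-dominant. The western merchant's payoff there is 7.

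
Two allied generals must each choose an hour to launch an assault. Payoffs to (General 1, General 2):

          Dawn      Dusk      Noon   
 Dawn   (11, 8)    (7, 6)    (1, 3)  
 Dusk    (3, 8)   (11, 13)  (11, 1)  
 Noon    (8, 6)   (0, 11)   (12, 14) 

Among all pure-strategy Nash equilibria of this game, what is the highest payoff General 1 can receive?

Both Dawn is a pure NE (General 1: 11 ≥ 8; General 2: 8 ≥ 6). General 1 gets 11.
Both Dusk is a pure NE (General 1: 11 ≥ 7; General 2: 13 ≥ 8). General 1 gets 11.
Both Noon is a pure NE (General 1: 12 ≥ 11; General 2: 14 ≥ 11). General 1 gets 12.
Every other cell has a profitable deviation for at least one player. Highest of {11, 11, 12} is 12.

12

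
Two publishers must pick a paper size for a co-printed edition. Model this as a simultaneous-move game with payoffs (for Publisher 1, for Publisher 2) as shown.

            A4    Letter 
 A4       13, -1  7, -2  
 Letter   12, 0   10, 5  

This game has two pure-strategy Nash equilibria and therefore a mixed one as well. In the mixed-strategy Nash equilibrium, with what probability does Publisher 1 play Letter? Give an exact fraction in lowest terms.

1/6

Publisher 1's mix p on A4 must make Publisher 2 indifferent between A4 and Letter.
Publisher 2's payoff from A4: (-1)p + 0(1−p). From Letter: (-2)p + 5(1−p).
Set equal: 1p = 5(1−p) → p = 5/6.
Probability on Letter is 1 − 5/6 = 1/6.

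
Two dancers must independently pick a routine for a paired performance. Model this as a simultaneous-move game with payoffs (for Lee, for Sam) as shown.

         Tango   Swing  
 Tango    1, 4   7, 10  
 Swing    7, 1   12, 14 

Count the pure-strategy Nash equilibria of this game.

1

Both Swing: Lee gets 12 (best alternative 7); Sam gets 14 (best alternative 1). Neither deviates — NE.
Both Tango is not a NE: Lee would switch to Swing (7 > 1).
No other cell survives both best-response checks, so there is 1 pure NE.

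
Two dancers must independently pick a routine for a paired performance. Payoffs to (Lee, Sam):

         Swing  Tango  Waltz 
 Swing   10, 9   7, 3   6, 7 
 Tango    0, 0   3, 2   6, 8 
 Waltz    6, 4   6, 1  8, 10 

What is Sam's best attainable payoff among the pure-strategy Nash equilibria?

10

Both Swing is a pure NE (Lee: 10 ≥ 6; Sam: 9 ≥ 7). Sam gets 9.
Both Waltz is a pure NE (Lee: 8 ≥ 6; Sam: 10 ≥ 4). Sam gets 10.
Every other cell has a profitable deviation for at least one player. Highest of {9, 10} is 10.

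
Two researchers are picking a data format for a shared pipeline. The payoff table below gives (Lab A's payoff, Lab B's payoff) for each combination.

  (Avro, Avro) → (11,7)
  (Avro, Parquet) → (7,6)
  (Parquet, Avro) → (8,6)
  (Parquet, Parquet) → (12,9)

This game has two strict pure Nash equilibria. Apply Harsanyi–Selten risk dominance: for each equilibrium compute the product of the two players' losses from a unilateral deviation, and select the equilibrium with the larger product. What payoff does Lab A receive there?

At both Avro: Lab A loses 11 − 8 = 3 by deviating; Lab B loses 7 − 6 = 1. Product = 3·1 = 3.
At both Parquet: Lab A loses 12 − 7 = 5 by deviating; Lab B loses 9 − 6 = 3. Product = 5·3 = 15.
15 > 3, so both Parquet is risk-dominant. Lab A's payoff there is 12.

12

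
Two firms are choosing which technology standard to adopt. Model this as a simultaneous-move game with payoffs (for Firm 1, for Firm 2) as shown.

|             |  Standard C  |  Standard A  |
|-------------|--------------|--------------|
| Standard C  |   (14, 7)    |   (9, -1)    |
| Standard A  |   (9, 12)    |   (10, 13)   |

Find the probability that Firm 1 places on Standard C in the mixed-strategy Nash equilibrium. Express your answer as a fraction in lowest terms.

1/9

Firm 1's mix p on Standard C must make Firm 2 indifferent between Standard C and Standard A.
Firm 2's payoff from Standard C: 7p + 12(1−p). From Standard A: (-1)p + 13(1−p).
Set equal: 8p = 1(1−p) → p = 1/9.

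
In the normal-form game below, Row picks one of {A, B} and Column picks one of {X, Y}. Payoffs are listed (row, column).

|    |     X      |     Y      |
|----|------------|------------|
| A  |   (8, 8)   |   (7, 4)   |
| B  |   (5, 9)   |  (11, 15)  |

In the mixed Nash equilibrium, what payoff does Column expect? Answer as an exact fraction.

Row mixes with probability p on A, chosen so Column is indifferent: 8p + 9(1−p) = 4p + 15(1−p) gives p = 3/5.
Column's expected payoff is 8·3/5 + 9·2/5 = 42/5.

42/5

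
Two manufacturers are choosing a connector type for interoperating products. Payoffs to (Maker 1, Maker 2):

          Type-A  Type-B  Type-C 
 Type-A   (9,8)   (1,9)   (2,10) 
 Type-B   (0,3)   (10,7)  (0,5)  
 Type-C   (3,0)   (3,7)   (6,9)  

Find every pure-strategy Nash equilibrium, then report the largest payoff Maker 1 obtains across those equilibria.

10

Both Type-B is a pure NE (Maker 1: 10 ≥ 3; Maker 2: 7 ≥ 5). Maker 1 gets 10.
Both Type-C is a pure NE (Maker 1: 6 ≥ 2; Maker 2: 9 ≥ 7). Maker 1 gets 6.
Every other cell has a profitable deviation for at least one player. Highest of {10, 6} is 10.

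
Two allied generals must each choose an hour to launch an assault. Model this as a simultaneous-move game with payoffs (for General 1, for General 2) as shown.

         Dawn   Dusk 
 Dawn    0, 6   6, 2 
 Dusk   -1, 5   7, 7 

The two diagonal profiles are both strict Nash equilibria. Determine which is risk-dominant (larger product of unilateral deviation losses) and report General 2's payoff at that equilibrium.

6

At both Dawn: General 1 loses 0 − (-1) = 1 by deviating; General 2 loses 6 − 2 = 4. Product = 1·4 = 4.
At both Dusk: General 1 loses 7 − 6 = 1 by deviating; General 2 loses 7 − 5 = 2. Product = 1·2 = 2.
4 > 2, so both Dawn is risk-dominant. General 2's payoff there is 6.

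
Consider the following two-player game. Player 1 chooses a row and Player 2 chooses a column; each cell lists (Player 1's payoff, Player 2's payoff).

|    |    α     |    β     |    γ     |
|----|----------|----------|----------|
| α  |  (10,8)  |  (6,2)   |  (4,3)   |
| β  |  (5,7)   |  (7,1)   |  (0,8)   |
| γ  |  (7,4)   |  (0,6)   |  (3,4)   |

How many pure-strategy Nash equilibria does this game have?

Both α: Player 1 gets 10 (best alternative 7); Player 2 gets 8 (best alternative 3). Neither deviates — NE.
Both γ is not a NE: Player 1 would switch to α (4 > 3).
No other cell survives both best-response checks, so there is 1 pure NE.

1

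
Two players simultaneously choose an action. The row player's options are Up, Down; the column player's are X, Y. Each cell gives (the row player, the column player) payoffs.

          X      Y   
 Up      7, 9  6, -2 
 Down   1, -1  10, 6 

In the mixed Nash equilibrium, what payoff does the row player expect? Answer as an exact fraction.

The column player mixes with probability q on X, chosen so the row player is indifferent: 7q + 6(1−q) = 1q + 10(1−q) gives q = 2/5.
The row player's expected payoff (from either row, since indifferent) is 7·2/5 + 6·3/5 = 32/5.

32/5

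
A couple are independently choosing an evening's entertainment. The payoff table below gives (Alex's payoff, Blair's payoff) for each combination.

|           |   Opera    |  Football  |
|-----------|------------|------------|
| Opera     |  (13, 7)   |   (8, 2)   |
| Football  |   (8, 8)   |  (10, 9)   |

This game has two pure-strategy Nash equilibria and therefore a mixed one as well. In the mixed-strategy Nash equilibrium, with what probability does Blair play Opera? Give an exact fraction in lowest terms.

Blair's mix q on Opera must make Alex indifferent between Opera and Football.
Alex's payoff from Opera: 13q + 8(1−q). From Football: 8q + 10(1−q).
Set equal: 5q = 2(1−q) → q = 2/7.

2/7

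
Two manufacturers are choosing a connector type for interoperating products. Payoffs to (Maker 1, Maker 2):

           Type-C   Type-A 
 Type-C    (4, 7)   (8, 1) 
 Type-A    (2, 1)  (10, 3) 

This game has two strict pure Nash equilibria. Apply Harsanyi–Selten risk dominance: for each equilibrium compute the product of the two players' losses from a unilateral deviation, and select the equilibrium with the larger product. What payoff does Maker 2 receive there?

At both Type-C: Maker 1 loses 4 − 2 = 2 by deviating; Maker 2 loses 7 − 1 = 6. Product = 2·6 = 12.
At both Type-A: Maker 1 loses 10 − 8 = 2 by deviating; Maker 2 loses 3 − 1 = 2. Product = 2·2 = 4.
12 > 4, so both Type-C is risk-dominant. Maker 2's payoff there is 7.

7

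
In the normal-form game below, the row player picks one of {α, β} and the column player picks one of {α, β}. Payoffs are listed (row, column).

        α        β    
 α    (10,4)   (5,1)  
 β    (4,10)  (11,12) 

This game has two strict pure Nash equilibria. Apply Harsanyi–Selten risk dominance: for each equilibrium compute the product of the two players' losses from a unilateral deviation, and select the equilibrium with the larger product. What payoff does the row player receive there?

10

At both α: the row player loses 10 − 4 = 6 by deviating; the column player loses 4 − 1 = 3. Product = 6·3 = 18.
At both β: the row player loses 11 − 5 = 6 by deviating; the column player loses 12 − 10 = 2. Product = 6·2 = 12.
18 > 12, so both α is risk-dominant. The row player's payoff there is 10.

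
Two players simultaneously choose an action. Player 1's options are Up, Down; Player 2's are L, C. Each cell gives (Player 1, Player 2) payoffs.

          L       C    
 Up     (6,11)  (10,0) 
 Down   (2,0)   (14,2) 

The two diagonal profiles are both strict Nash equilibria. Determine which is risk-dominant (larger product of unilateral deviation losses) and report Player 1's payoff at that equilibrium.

6

At (Up, L): Player 1 loses 6 − 2 = 4 by deviating; Player 2 loses 11 − 0 = 11. Product = 4·11 = 44.
At (Down, C): Player 1 loses 14 − 10 = 4 by deviating; Player 2 loses 2 − 0 = 2. Product = 4·2 = 8.
44 > 8, so (Up, L) is risk-dominant. Player 1's payoff there is 6.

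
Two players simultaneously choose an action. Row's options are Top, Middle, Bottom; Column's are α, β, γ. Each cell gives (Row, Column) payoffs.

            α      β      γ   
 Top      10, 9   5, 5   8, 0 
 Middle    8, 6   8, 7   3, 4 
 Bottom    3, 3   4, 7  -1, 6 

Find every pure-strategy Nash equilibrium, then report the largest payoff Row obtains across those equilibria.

(Top, α) is a pure NE (Row: 10 ≥ 8; Column: 9 ≥ 5). Row gets 10.
(Middle, β) is a pure NE (Row: 8 ≥ 5; Column: 7 ≥ 6). Row gets 8.
Every other cell has a profitable deviation for at least one player. Highest of {10, 8} is 10.

10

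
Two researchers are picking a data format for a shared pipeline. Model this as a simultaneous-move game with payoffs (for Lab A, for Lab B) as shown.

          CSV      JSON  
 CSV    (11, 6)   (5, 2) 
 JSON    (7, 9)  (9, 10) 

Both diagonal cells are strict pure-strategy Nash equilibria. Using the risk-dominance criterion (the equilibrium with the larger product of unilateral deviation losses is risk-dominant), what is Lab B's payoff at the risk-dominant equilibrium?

6

At both CSV: Lab A loses 11 − 7 = 4 by deviating; Lab B loses 6 − 2 = 4. Product = 4·4 = 16.
At both JSON: Lab A loses 9 − 5 = 4 by deviating; Lab B loses 10 − 9 = 1. Product = 4·1 = 4.
16 > 4, so both CSV is risk-dominant. Lab B's payoff there is 6.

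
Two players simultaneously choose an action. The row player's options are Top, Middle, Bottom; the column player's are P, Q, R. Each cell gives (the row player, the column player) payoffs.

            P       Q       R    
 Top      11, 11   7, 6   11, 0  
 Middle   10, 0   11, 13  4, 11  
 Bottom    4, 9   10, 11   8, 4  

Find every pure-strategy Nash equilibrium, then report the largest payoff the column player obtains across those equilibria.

13

(Top, P) is a pure NE (the row player: 11 ≥ 10; the column player: 11 ≥ 6). The column player gets 11.
(Middle, Q) is a pure NE (the row player: 11 ≥ 10; the column player: 13 ≥ 11). The column player gets 13.
Every other cell has a profitable deviation for at least one player. Highest of {11, 13} is 13.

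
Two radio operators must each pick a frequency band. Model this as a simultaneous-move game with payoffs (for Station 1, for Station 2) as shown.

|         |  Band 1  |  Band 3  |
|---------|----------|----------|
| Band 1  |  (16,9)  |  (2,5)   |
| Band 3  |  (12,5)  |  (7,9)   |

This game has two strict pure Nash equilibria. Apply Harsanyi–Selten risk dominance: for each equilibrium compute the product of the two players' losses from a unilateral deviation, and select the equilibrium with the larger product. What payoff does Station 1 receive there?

7

At both Band 1: Station 1 loses 16 − 12 = 4 by deviating; Station 2 loses 9 − 5 = 4. Product = 4·4 = 16.
At both Band 3: Station 1 loses 7 − 2 = 5 by deviating; Station 2 loses 9 − 5 = 4. Product = 5·4 = 20.
20 > 16, so both Band 3 is risk-dominant. Station 1's payoff there is 7.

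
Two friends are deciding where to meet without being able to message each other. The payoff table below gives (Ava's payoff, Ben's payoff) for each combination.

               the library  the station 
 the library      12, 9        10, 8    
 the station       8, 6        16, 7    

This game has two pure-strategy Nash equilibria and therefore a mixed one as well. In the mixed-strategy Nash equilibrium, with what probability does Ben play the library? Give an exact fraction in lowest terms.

3/5

Ben's mix q on the library must make Ava indifferent between the library and the station.
Ava's payoff from the library: 12q + 10(1−q). From the station: 8q + 16(1−q).
Set equal: 4q = 6(1−q) → q = 6/10 = 3/5.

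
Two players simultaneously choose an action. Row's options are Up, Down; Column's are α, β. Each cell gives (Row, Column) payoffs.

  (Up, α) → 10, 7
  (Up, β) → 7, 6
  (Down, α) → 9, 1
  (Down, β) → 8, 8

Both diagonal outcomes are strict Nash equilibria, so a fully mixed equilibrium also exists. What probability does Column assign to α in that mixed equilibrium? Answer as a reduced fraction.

Column's mix q on α must make Row indifferent between Up and Down.
Row's payoff from Up: 10q + 7(1−q). From Down: 9q + 8(1−q).
Set equal: 1q = 1(1−q) → q = 1/2.

1/2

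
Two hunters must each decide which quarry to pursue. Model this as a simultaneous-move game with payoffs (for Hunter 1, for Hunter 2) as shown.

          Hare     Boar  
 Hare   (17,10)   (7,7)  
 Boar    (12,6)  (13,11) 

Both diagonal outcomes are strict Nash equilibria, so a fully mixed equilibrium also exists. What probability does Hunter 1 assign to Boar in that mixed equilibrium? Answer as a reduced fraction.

Hunter 1's mix p on Hare must make Hunter 2 indifferent between Hare and Boar.
Hunter 2's payoff from Hare: 10p + 6(1−p). From Boar: 7p + 11(1−p).
Set equal: 3p = 5(1−p) → p = 5/8.
Probability on Boar is 1 − 5/8 = 3/8.

3/8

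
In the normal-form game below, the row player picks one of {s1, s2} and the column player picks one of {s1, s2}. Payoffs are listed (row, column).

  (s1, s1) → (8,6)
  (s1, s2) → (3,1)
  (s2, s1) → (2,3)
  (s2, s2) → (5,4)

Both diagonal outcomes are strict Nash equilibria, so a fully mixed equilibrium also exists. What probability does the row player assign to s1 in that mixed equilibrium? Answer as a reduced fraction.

1/6

The row player's mix p on s1 must make the column player indifferent between s1 and s2.
The column player's payoff from s1: 6p + 3(1−p). From s2: 1p + 4(1−p).
Set equal: 5p = 1(1−p) → p = 1/6.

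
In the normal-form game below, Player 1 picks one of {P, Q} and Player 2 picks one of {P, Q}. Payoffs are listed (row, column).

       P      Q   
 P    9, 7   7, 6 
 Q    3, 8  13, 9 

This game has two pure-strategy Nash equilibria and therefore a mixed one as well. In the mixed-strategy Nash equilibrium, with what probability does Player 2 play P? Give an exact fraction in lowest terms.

1/2

Player 2's mix q on P must make Player 1 indifferent between P and Q.
Player 1's payoff from P: 9q + 7(1−q). From Q: 3q + 13(1−q).
Set equal: 6q = 6(1−q) → q = 6/12 = 1/2.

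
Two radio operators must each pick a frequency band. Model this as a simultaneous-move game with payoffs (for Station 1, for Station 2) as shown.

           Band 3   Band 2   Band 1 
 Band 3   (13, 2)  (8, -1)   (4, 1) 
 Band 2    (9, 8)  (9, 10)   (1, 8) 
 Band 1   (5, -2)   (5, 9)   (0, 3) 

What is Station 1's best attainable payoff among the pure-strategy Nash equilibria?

13

Both Band 3 is a pure NE (Station 1: 13 ≥ 9; Station 2: 2 ≥ 1). Station 1 gets 13.
Both Band 2 is a pure NE (Station 1: 9 ≥ 8; Station 2: 10 ≥ 8). Station 1 gets 9.
Every other cell has a profitable deviation for at least one player. Highest of {13, 9} is 13.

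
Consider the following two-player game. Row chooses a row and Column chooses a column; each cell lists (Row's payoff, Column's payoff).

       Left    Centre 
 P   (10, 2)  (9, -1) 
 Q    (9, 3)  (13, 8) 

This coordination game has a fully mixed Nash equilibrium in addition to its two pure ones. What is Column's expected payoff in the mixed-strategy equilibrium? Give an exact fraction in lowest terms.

19/8

Row mixes with probability p on P, chosen so Column is indifferent: 2p + 3(1−p) = (-1)p + 8(1−p) gives p = 5/8.
Column's expected payoff is 2·5/8 + 3·3/8 = 19/8.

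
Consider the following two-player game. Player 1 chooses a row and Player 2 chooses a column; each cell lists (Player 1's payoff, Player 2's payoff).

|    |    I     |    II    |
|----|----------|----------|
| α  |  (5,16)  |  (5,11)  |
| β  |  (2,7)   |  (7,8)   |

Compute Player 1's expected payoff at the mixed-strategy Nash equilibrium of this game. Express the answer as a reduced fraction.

Player 2 mixes with probability q on I, chosen so Player 1 is indifferent: 5q + 5(1−q) = 2q + 7(1−q) gives q = 2/5.
Player 1's expected payoff (from either row, since indifferent) is 5·2/5 + 5·3/5 = 5.

5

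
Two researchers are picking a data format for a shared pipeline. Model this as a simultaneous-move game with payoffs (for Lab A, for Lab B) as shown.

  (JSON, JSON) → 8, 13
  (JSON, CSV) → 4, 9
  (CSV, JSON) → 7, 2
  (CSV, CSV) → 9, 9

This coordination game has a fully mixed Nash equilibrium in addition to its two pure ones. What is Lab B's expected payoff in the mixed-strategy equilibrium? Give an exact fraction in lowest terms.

9

Lab A mixes with probability p on JSON, chosen so Lab B is indifferent: 13p + 2(1−p) = 9p + 9(1−p) gives p = 7/11.
Lab B's expected payoff is 13·7/11 + 2·4/11 = 9.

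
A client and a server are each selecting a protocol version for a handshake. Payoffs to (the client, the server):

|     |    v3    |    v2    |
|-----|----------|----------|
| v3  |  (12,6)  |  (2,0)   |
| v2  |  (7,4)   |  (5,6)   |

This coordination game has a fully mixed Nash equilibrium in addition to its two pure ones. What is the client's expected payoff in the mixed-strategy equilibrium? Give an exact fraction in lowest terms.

The server mixes with probability q on v3, chosen so the client is indifferent: 12q + 2(1−q) = 7q + 5(1−q) gives q = 3/8.
The client's expected payoff (from either row, since indifferent) is 12·3/8 + 2·5/8 = 23/4.

23/4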